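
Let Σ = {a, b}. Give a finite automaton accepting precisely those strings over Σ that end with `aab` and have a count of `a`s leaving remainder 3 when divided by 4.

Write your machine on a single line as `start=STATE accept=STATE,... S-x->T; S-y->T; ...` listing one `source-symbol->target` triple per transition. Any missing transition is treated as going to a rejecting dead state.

start=q0; accept=q8; q0-a->q1; q0-b->q0; q1-a->q2; q1-b->q3; q2-a->q4; q2-b->q5; q3-a->q6; q3-b->q3; q4-a->q7; q4-b->q8; q5-a->q9; q5-b->q10; q6-a->q4; q6-b->q10; q7-a->q11; q7-b->q12; q8-a->q13; q8-b->q14; q9-a->q7; q9-b->q14; q10-a->q9; q10-b->q10; q11-a->q2; q11-b->q15; q12-a->q1; q12-b->q0; q13-a->q11; q13-b->q0; q14-a->q13; q14-b->q14; q15-a->q6; q15-b->q3

Handle the two conditions separately and then intersect. The first has 4 states tracking how much of the suffix `aab` has currently been matched; the second has 4 states tracking the count of `a`s modulo 4. A product state is a pair (one from each), accepting exactly when both do.
A 16-state machine:
          a    b  
>  q0     q1   q0 
   q1     q2   q3 
   q2     q4   q5 
   q3     q6   q3 
   q4     q7   q8 
   q5     q9  q10 
   q6     q4  q10 
   q7    q11  q12 
 * q8    q13  q14 
   q9     q7  q14 
   q10    q9  q10 
   q11    q2  q15 
   q12    q1   q0 
   q13   q11   q0 
   q14   q13  q14 
   q15    q6   q3 
(> = start, * = accepting)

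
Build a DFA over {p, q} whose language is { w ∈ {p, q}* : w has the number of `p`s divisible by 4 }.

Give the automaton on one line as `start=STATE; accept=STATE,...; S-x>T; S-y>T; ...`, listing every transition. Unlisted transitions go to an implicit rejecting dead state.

start=s0; accept=s0; s0-p>s1; s0-q>s0; s1-p>s2; s1-q>s1; s2-p>s3; s2-q>s2; s3-p>s0; s3-q>s3

Keep the running count of `p`s modulo 4: each `p` advances along the cycle s0 → s1 → s2 → s3 → s0 while other symbols loop. Accept at s0.
With 4 states:
        p   q  
>* s0   s1  s0 
   s1   s2  s1 
   s2   s3  s2 
   s3   s0  s3 
(> = start, * = accepting)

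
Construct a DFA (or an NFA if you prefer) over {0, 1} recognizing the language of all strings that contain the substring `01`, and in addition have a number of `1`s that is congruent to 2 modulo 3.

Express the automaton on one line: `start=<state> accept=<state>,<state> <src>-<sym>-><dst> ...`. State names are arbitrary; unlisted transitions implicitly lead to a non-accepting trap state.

Run two small machines in parallel and take their product. One (3 states) tracks whether and how much of `01` has been seen; the other (3 states) tracks the count of `1`s modulo 3. Each combined state is a pair, one component from each; accept when both components accept. Minimizing collapses redundant product states.
       0  1 
>  A   B  C 
   B   B  D 
   C   D  E 
   D   D  F 
   E   G  A 
 * F   F  B 
   G   G  B 
(> = start, * = accepting)

start=A accept=F A-0->B A-1->C B-0->B B-1->D C-0->D C-1->E D-0->D D-1->F E-0->G E-1->A F-0->F F-1->B G-0->G G-1->B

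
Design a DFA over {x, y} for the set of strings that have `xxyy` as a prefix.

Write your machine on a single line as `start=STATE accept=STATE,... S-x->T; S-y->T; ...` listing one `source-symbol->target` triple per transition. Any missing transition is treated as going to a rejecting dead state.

Check the first 4 symbols one by one: s0 through s3 record how many have matched `xxyy` so far; any wrong symbol goes to the dead state s5. After all 4 match we enter the accepting sink s4.
With 6 states:
        x   y  
>  s0   s1  s5 
   s1   s2  s5 
   s2   s5  s3 
   s3   s5  s4 
 * s4   s4  s4 
   s5   s5  s5 
(> = start, * = accepting)

start=s0; accept=s4; s0-x->s1; s0-y->s5; s1-x->s2; s1-y->s5; s2-x->s5; s2-y->s3; s3-x->s5; s3-y->s4; s4-x->s4; s4-y->s4; s5-x->s5; s5-y->s5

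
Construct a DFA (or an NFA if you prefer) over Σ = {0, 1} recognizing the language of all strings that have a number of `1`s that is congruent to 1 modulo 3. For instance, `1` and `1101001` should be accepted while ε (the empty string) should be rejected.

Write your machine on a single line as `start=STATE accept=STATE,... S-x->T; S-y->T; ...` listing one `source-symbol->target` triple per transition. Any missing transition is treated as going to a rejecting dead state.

The only thing that matters is how many `1`s have appeared, reduced mod 3. Use one state per residue: S0 for 0, …, S2 for 2. Reading `1` moves to the next residue; anything else stays put. S1 is accepting.
        0   1  
>  S0   S0  S1 
 * S1   S1  S2 
   S2   S2  S0 
(> = start, * = accepting)

start=S0; accept=S1; S0-0->S0; S0-1->S1; S1-0->S1; S1-1->S2; S2-0->S2; S2-1->S0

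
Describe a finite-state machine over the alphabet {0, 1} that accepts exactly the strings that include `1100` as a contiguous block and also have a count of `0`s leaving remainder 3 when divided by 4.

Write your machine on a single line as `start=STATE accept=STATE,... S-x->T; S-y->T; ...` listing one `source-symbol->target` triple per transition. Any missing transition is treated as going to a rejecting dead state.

start=S0; accept=S16; S0-0->S1; S0-1->S2; S1-0->S3; S1-1->S4; S2-0->S1; S2-1->S5; S3-0->S6; S3-1->S7; S4-0->S3; S4-1->S8; S5-0->S9; S5-1->S5; S6-0->S0; S6-1->S10; S7-0->S6; S7-1->S11; S8-0->S12; S8-1->S8; S9-0->S13; S9-1->S4; S10-0->S0; S10-1->S14; S11-0->S15; S11-1->S11; S12-0->S16; S12-1->S7; S13-0->S16; S13-1->S13; S14-0->S17; S14-1->S14; S15-0->S18; S15-1->S10; S16-0->S18; S16-1->S16; S17-0->S19; S17-1->S2; S18-0->S19; S18-1->S18; S19-0->S13; S19-1->S19

Run two small machines in parallel and take their product. One (5 states) tracks whether and how much of `1100` has been seen; the other (4 states) tracks the count of `0`s modulo 4. Each combined state is a pair, one component from each; accept when both components accept.
A 20-state machine:
          0    1  
>  S0     S1   S2 
   S1     S3   S4 
   S2     S1   S5 
   S3     S6   S7 
   S4     S3   S8 
   S5     S9   S5 
   S6     S0  S10 
   S7     S6  S11 
   S8    S12   S8 
   S9    S13   S4 
   S10    S0  S14 
   S11   S15  S11 
   S12   S16   S7 
   S13   S16  S13 
   S14   S17  S14 
   S15   S18  S10 
 * S16   S18  S16 
   S17   S19   S2 
   S18   S19  S18 
   S19   S13  S19 
(> = start, * = accepting)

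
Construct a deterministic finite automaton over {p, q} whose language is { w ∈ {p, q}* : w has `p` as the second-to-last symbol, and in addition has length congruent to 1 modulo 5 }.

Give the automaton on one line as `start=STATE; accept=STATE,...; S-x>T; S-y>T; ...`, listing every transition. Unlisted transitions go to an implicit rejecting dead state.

Handle the two conditions separately and then intersect. One (7 states) tracks the last 2 symbols read; the other (5 states) tracks the input length modulo 5. Each combined state is a pair, one component from each; accept when both components accept.
       p  q 
>  A   B  C 
   B   D  E 
   C   F  G 
   D   H  I 
   E   J  K 
   F   H  I 
   G   J  K 
   H   L  M 
   I   N  O 
   J   L  M 
   K   N  O 
   L   P  Q 
   M   R  S 
   N   P  Q 
   O   R  S 
   P   T  U 
   Q   V  W 
   R   T  U 
   S   V  W 
 * T   D  E 
 * U   F  G 
   V   D  E 
   W   F  G 
(> = start, * = accepting)

start=A; accept=T,U; A-p>B; A-q>C; B-p>D; B-q>E; C-p>F; C-q>G; D-p>H; D-q>I; E-p>J; E-q>K; F-p>H; F-q>I; G-p>J; G-q>K; H-p>L; H-q>M; I-p>N; I-q>O; J-p>L; J-q>M; K-p>N; K-q>O; L-p>P; L-q>Q; M-p>R; M-q>S; N-p>P; N-q>Q; O-p>R; O-q>S; P-p>T; P-q>U; Q-p>V; Q-q>W; R-p>T; R-q>U; S-p>V; S-q>W; T-p>D; T-q>E; U-p>F; U-q>G; V-p>D; V-q>E; W-p>F; W-q>G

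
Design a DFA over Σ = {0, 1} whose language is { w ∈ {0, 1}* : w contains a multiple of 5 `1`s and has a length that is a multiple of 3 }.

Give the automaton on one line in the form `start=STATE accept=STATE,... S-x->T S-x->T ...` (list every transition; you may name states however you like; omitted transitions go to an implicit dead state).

Handle the two conditions separately and then intersect. One (5 states) tracks the count of `1`s modulo 5; the other (3 states) tracks the input length modulo 3. Each combined state is a pair, one component from each; accept when both components accept.
15 states suffice.
          0    1  
>* q0     q1   q2 
   q1     q3   q4 
   q2     q4   q5 
   q3     q0   q6 
   q4     q6   q7 
   q5     q7   q8 
   q6     q2   q9 
   q7     q9  q10 
   q8    q10  q11 
   q9     q5  q12 
   q10   q12  q13 
   q11   q13   q3 
   q12    q8  q14 
   q13   q14   q0 
   q14   q11   q1 
(> = start, * = accepting)

start=q0 accept=q0 q0-0->q1 q0-1->q2 q1-0->q3 q1-1->q4 q2-0->q4 q2-1->q5 q3-0->q0 q3-1->q6 q4-0->q6 q4-1->q7 q5-0->q7 q5-1->q8 q6-0->q2 q6-1->q9 q7-0->q9 q7-1->q10 q8-0->q10 q8-1->q11 q9-0->q5 q9-1->q12 q10-0->q12 q10-1->q13 q11-0->q13 q11-1->q3 q12-0->q8 q12-1->q14 q13-0->q14 q13-1->q0 q14-0->q11 q14-1->q1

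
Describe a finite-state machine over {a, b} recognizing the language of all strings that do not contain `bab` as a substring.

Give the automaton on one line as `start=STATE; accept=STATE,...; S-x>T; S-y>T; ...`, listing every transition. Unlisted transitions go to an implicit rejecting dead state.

This is the complement of 'contains `bab`'. Use the same substring-matching states — S0 through S3 holding how much of `bab` has just been matched — but flip the accepting set: everything except the trap S3 accepts.
4 states suffice.
        a   b  
>* S0   S0  S1 
 * S1   S2  S1 
 * S2   S0  S3 
   S3   S3  S3 
(> = start, * = accepting)

start=S0; accept=S0,S1,S2; S0-a>S0; S0-b>S1; S1-a>S2; S1-b>S1; S2-a>S0; S2-b>S3; S3-a>S3; S3-b>S3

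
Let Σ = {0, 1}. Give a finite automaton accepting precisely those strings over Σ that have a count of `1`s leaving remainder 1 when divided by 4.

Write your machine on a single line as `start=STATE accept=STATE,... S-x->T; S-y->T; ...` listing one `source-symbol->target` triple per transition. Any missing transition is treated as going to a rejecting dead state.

start=q0; accept=q1; q0-0->q0; q0-1->q1; q1-0->q1; q1-1->q2; q2-0->q2; q2-1->q3; q3-0->q3; q3-1->q0

Keep the running count of `1`s modulo 4: each `1` advances along the cycle q0 → q1 → q2 → q3 → q0 while other symbols loop. Accept at q1.
A 4-state machine:
        0   1  
>  q0   q0  q1 
 * q1   q1  q2 
   q2   q2  q3 
   q3   q3  q0 
(> = start, * = accepting)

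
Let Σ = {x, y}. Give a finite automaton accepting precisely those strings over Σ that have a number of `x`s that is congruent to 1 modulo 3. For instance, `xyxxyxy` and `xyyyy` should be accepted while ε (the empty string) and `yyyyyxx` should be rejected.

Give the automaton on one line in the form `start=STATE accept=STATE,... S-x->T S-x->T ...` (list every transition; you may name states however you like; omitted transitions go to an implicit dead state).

Keep the running count of `x`s modulo 3: each `x` advances along the cycle s0 → s1 → s2 → s0 while other symbols loop. Accept at s1.
        x   y  
>  s0   s1  s0 
 * s1   s2  s1 
   s2   s0  s2 
(> = start, * = accepting)

start=s0 accept=s1 s0-x->s1 s0-y->s0 s1-x->s2 s1-y->s1 s2-x->s0 s2-y->s2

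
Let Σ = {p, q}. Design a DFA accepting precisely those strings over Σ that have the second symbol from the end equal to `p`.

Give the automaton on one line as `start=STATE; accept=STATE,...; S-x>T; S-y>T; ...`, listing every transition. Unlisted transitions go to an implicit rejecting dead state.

start=s0; accept=s3,s4; s0-p>s1; s0-q>s2; s1-p>s3; s1-q>s4; s2-p>s5; s2-q>s6; s3-p>s3; s3-q>s4; s4-p>s5; s4-q>s6; s5-p>s3; s5-q>s4; s6-p>s5; s6-q>s6

Because acceptance depends on a position counted from the end, the machine has to buffer the most recent 2 symbols. Make each state the string of the last up-to-2 symbols read; on input `x` shift the window left and append `x`. Accept when the buffered window has length 2 and begins with `p`.
        p   q  
>  s0   s1  s2 
   s1   s3  s4 
   s2   s5  s6 
 * s3   s3  s4 
 * s4   s5  s6 
   s5   s3  s4 
   s6   s5  s6 
(> = start, * = accepting)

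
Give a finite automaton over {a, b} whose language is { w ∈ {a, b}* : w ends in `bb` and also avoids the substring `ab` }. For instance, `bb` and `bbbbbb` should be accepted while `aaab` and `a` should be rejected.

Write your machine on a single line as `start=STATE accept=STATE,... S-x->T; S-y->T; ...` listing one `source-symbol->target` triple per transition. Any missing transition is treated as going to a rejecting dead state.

Build one automaton per condition and run them in lockstep. One (3 states) tracks how much of the suffix `bb` has currently been matched; the other (3 states) tracks partial matches of the forbidden pattern `ab`. Each combined state is a pair, one component from each; accept when both components accept. After merging equivalent states the machine shrinks.
With 4 states:
        a   b  
>  s0   s1  s2 
   s1   s1  s1 
   s2   s1  s3 
 * s3   s1  s3 
(> = start, * = accepting)

start=s0; accept=s3; s0-a->s1; s0-b->s2; s1-a->s1; s1-b->s1; s2-a->s1; s2-b->s3; s3-a->s1; s3-b->s3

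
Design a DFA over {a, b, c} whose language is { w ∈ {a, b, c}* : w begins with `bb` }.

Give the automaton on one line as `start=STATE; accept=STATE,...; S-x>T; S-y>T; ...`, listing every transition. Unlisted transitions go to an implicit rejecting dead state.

Walk along `bb` while the input agrees: from q0 take `b` to q1, and so on. Any deviation drops to the rejecting sink q3. Once q2 is reached the prefix is confirmed and every continuation is accepted.
4 states suffice.
        a   b   c  
>  q0   q3  q1  q3 
   q1   q3  q2  q3 
 * q2   q2  q2  q2 
   q3   q3  q3  q3 
(> = start, * = accepting)

start=q0; accept=q2; q0-a>q3; q0-b>q1; q0-c>q3; q1-a>q3; q1-b>q2; q1-c>q3; q2-a>q2; q2-b>q2; q2-c>q2; q3-a>q3; q3-b>q3; q3-c>q3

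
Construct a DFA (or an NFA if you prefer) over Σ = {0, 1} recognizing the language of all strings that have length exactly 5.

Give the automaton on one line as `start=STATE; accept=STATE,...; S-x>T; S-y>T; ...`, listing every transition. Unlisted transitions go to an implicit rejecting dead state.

We only need to distinguish lengths 0, 1, …, 5, and '>5'. Chain q0 → q1 → q2 → q3 → q4 → q5 → q6 on every symbol, with q6 looping. Accepting states: {q5}.
With 7 states:
        0   1  
>  q0   q1  q1 
   q1   q2  q2 
   q2   q3  q3 
   q3   q4  q4 
   q4   q5  q5 
 * q5   q6  q6 
   q6   q6  q6 
(> = start, * = accepting)

start=q0; accept=q5; q0-0>q1; q0-1>q1; q1-0>q2; q1-1>q2; q2-0>q3; q2-1>q3; q3-0>q4; q3-1>q4; q4-0>q5; q4-1>q5; q5-0>q6; q5-1>q6; q6-0>q6; q6-1>q6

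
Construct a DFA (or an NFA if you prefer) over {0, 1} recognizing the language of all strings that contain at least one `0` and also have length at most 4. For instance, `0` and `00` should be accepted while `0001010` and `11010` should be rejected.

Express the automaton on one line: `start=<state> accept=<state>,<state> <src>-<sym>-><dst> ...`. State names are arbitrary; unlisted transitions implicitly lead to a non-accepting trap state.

start=A accept=B,D,E,G,H,J,K A-0->B A-1->C B-0->D B-1->E C-0->E C-1->F D-0->G D-1->G E-0->G E-1->H F-0->H F-1->I G-0->J G-1->J H-0->J H-1->K I-0->K I-1->L J-0->M J-1->M K-0->M K-1->N L-0->N L-1->O M-0->M M-1->M N-0->M N-1->N O-0->N O-1->O

Build one automaton per condition and run them in lockstep. One (3 states) tracks the count of `0`s, saturating at 2; the other (6 states) tracks the input length, saturating at 5. Each combined state is a pair, one component from each; accept when both components accept.
       0  1 
>  A   B  C 
 * B   D  E 
   C   E  F 
 * D   G  G 
 * E   G  H 
   F   H  I 
 * G   J  J 
 * H   J  K 
   I   K  L 
 * J   M  M 
 * K   M  N 
   L   N  O 
   M   M  M 
   N   M  N 
   O   N  O 
(> = start, * = accepting)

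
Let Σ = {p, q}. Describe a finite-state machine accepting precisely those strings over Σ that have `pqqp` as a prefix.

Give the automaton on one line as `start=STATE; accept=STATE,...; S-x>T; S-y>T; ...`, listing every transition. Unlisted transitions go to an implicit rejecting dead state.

Walk along `pqqp` while the input agrees: from s0 take `p` to s1, and so on. Any deviation drops to the rejecting sink s5. Once s4 is reached the prefix is confirmed and every continuation is accepted.
A 6-state machine:
        p   q  
>  s0   s1  s5 
   s1   s5  s2 
   s2   s5  s3 
   s3   s4  s5 
 * s4   s4  s4 
   s5   s5  s5 
(> = start, * = accepting)

start=s0; accept=s4; s0-p>s1; s0-q>s5; s1-p>s5; s1-q>s2; s2-p>s5; s2-q>s3; s3-p>s4; s3-q>s5; s4-p>s4; s4-q>s4; s5-p>s5; s5-q>s5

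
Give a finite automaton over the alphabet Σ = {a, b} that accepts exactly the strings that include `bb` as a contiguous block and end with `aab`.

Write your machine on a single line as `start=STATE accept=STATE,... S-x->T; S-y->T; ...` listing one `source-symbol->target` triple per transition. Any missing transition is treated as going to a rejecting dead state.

start=s0; accept=s8; s0-a->s1; s0-b->s2; s1-a->s3; s1-b->s2; s2-a->s1; s2-b->s4; s3-a->s3; s3-b->s5; s4-a->s6; s4-b->s4; s5-a->s1; s5-b->s4; s6-a->s7; s6-b->s4; s7-a->s7; s7-b->s8; s8-a->s6; s8-b->s4

Run two small machines in parallel and take their product. The first has 3 states tracking whether and how much of `bb` has been seen; the second has 4 states tracking how much of the suffix `aab` has currently been matched. A product state is a pair (one from each), accepting exactly when both do.
A 9-state machine:
        a   b  
>  s0   s1  s2 
   s1   s3  s2 
   s2   s1  s4 
   s3   s3  s5 
   s4   s6  s4 
   s5   s1  s4 
   s6   s7  s4 
   s7   s7  s8 
 * s8   s6  s4 
(> = start, * = accepting)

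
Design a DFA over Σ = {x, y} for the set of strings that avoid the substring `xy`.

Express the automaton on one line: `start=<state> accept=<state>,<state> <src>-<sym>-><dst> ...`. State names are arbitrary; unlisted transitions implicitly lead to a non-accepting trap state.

start=q0 accept=q0,q1 q0-x->q1 q0-y->q0 q1-x->q1 q1-y->q2 q2-x->q2 q2-y->q2

Track partial matches of the forbidden pattern `xy`. State q2 is a dead state reached once `xy` has occurred; every other state accepts. q0 means no part of `xy` is currently matched.
        x   y  
>* q0   q1  q0 
 * q1   q1  q2 
   q2   q2  q2 
(> = start, * = accepting)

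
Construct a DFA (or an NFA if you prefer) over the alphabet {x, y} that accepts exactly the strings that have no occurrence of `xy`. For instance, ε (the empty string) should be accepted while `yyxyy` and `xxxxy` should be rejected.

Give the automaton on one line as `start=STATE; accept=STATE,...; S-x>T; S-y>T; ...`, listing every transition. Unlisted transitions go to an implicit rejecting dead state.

This is the complement of 'contains `xy`'. Use the same substring-matching states — S0 through S2 holding how much of `xy` has just been matched — but flip the accepting set: everything except the trap S2 accepts.
3 states suffice.
        x   y  
>* S0   S1  S0 
 * S1   S1  S2 
   S2   S2  S2 
(> = start, * = accepting)

start=S0; accept=S0,S1; S0-x>S1; S0-y>S0; S1-x>S1; S1-y>S2; S2-x>S2; S2-y>S2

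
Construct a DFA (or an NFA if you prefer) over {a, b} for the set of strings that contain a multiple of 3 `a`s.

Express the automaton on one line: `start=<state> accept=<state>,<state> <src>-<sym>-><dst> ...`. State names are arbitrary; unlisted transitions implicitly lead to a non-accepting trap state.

start=q0 accept=q0 q0-a->q1 q0-b->q0 q1-a->q2 q1-b->q1 q2-a->q0 q2-b->q2

Keep the running count of `a`s modulo 3: each `a` advances along the cycle q0 → q1 → q2 → q0 while other symbols loop. Accept at q0.
        a   b  
>* q0   q1  q0 
   q1   q2  q1 
   q2   q0  q2 
(> = start, * = accepting)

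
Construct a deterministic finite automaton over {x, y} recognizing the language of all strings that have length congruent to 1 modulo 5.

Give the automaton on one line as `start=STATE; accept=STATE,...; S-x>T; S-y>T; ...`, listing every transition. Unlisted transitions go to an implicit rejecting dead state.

Count input length modulo 5: every symbol advances one step around the cycle s0 → s1 → s2 → s3 → s4 → s0. Accept at s1.
        x   y  
>  s0   s1  s1 
 * s1   s2  s2 
   s2   s3  s3 
   s3   s4  s4 
   s4   s0  s0 
(> = start, * = accepting)

start=s0; accept=s1; s0-x>s1; s0-y>s1; s1-x>s2; s1-y>s2; s2-x>s3; s2-y>s3; s3-x>s4; s3-y>s4; s4-x>s0; s4-y>s0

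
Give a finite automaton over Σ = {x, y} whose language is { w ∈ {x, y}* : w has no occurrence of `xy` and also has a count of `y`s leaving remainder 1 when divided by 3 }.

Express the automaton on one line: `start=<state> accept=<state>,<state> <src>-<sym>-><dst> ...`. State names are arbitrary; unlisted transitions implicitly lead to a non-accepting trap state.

Handle the two conditions separately and then intersect. The first has 3 states tracking partial matches of the forbidden pattern `xy`; the second has 3 states tracking the count of `y`s modulo 3. A product state is a pair (one from each), accepting exactly when both do. After merging equivalent states the machine shrinks.
        x   y  
>  s0   s1  s2 
   s1   s1  s1 
 * s2   s3  s4 
 * s3   s3  s1 
   s4   s1  s0 
(> = start, * = accepting)

start=s0 accept=s2,s3 s0-x->s1 s0-y->s2 s1-x->s1 s1-y->s1 s2-x->s3 s2-y->s4 s3-x->s3 s3-y->s1 s4-x->s1 s4-y->s0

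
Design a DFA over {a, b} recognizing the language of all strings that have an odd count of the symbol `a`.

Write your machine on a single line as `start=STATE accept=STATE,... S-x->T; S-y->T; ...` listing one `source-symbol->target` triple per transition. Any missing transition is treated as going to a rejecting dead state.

The only thing that matters is how many `a`s have appeared, reduced mod 2. Use one state per residue: q0 for 0, …, q1 for 1. Reading `a` moves to the next residue; anything else stays put. q1 is accepting.
A 2-state machine:
        a   b  
>  q0   q1  q0 
 * q1   q0  q1 
(> = start, * = accepting)

start=q0; accept=q1; q0-a->q1; q0-b->q0; q1-a->q0; q1-b->q1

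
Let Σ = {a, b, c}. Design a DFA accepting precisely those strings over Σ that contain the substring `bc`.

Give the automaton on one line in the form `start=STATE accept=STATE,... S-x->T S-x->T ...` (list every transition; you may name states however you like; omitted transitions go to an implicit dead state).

start=q0 accept=q2 q0-a->q0 q0-b->q1 q0-c->q0 q1-a->q0 q1-b->q1 q1-c->q2 q2-a->q2 q2-b->q2 q2-c->q2

States q0..q1 record the length of the longest prefix of `bc` that matches the current input suffix. Reaching q2 means `bc` has been seen, and we stay there forever. Accept from q2.
With 3 states:
        a   b   c  
>  q0   q0  q1  q0 
   q1   q0  q1  q2 
 * q2   q2  q2  q2 
(> = start, * = accepting)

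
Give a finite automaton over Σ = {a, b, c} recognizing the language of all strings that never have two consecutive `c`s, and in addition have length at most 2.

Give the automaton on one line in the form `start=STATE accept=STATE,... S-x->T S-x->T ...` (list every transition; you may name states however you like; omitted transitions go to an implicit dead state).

start=s0 accept=s0,s1,s2,s3 s0-a->s1 s0-b->s1 s0-c->s2 s1-a->s3 s1-b->s3 s1-c->s3 s2-a->s3 s2-b->s3 s2-c->s4 s3-a->s4 s3-b->s4 s3-c->s4 s4-a->s4 s4-b->s4 s4-c->s4

Run two small machines in parallel and take their product. The first has 3 states tracking partial matches of the forbidden pattern `cc`; the second has 4 states tracking the input length, saturating at 3. A product state is a pair (one from each), accepting exactly when both do. Minimizing collapses redundant product states.
A 5-state machine:
        a   b   c  
>* s0   s1  s1  s2 
 * s1   s3  s3  s3 
 * s2   s3  s3  s4 
 * s3   s4  s4  s4 
   s4   s4  s4  s4 
(> = start, * = accepting)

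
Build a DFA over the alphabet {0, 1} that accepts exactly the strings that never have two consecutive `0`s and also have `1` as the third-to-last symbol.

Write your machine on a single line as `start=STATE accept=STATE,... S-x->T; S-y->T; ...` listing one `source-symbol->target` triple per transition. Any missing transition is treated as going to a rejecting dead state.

Handle the two conditions separately and then intersect. One (3 states) tracks partial matches of the forbidden pattern `00`; the other (15 states) tracks the last 3 symbols read. Each combined state is a pair, one component from each; accept when both components accept.
       0  1 
>  A   B  C 
   B   D  E 
   C   F  G 
   D   H  I 
   E   J  K 
   F   L  M 
   G   N  O 
   H   H  I 
   I   P  Q 
   J   L  M 
   K   N  O 
   L   H  I 
 * M   J  K 
 * N   L  M 
 * O   N  O 
   P   L  R 
   Q   S  T 
   R   P  Q 
   S   L  R 
   T   S  T 
(> = start, * = accepting)

start=A; accept=M,N,O; A-0->B; A-1->C; B-0->D; B-1->E; C-0->F; C-1->G; D-0->H; D-1->I; E-0->J; E-1->K; F-0->L; F-1->M; G-0->N; G-1->O; H-0->H; H-1->I; I-0->P; I-1->Q; J-0->L; J-1->M; K-0->N; K-1->O; L-0->H; L-1->I; M-0->J; M-1->K; N-0->L; N-1->M; O-0->N; O-1->O; P-0->L; P-1->R; Q-0->S; Q-1->T; R-0->P; R-1->Q; S-0->L; S-1->R; T-0->S; T-1->T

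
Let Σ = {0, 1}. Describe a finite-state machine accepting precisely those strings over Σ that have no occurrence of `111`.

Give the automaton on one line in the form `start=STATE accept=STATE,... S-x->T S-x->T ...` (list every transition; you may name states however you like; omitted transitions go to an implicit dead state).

Track partial matches of the forbidden pattern `111`. State s3 is a dead state reached once `111` has occurred; every other state accepts. s0 means no part of `111` is currently matched.
4 states suffice.
        0   1  
>* s0   s0  s1 
 * s1   s0  s2 
 * s2   s0  s3 
   s3   s3  s3 
(> = start, * = accepting)

start=s0 accept=s0,s1,s2 s0-0->s0 s0-1->s1 s1-0->s0 s1-1->s2 s2-0->s0 s2-1->s3 s3-0->s3 s3-1->s3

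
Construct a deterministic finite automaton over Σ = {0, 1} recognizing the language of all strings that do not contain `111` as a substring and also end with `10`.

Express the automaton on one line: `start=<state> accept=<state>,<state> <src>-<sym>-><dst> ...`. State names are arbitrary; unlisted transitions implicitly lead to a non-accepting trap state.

Run two small machines in parallel and take their product. The first has 4 states tracking partial matches of the forbidden pattern `111`; the second has 3 states tracking how much of the suffix `10` has currently been matched. A product state is a pair (one from each), accepting exactly when both do.
A 7-state machine:
       0  1 
>  A   A  B 
   B   C  D 
 * C   A  B 
   D   C  E 
   E   F  E 
   F   G  E 
   G   G  E 
(> = start, * = accepting)

start=A accept=C A-0->A A-1->B B-0->C B-1->D C-0->A C-1->B D-0->C D-1->E E-0->F E-1->E F-0->G F-1->E G-0->G G-1->E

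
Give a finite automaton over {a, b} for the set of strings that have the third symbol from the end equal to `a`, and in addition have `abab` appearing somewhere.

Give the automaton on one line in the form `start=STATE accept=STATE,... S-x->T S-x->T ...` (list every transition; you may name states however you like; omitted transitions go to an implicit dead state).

start=S0 accept=S5,S6,S10,S11 S0-a->S1 S0-b->S0 S1-a->S1 S1-b->S2 S2-a->S3 S2-b->S0 S3-a->S1 S3-b->S4 S4-a->S5 S4-b->S6 S5-a->S7 S5-b->S4 S6-a->S8 S6-b->S9 S7-a->S10 S7-b->S11 S8-a->S7 S8-b->S4 S9-a->S8 S9-b->S9 S10-a->S10 S10-b->S11 S11-a->S5 S11-b->S6

Run two small machines in parallel and take their product. The first has 15 states tracking the last 3 symbols read; the second has 5 states tracking whether and how much of `abab` has been seen. A product state is a pair (one from each), accepting exactly when both do. After merging equivalent states the machine shrinks.
12 states suffice.
          a    b  
>  S0     S1   S0 
   S1     S1   S2 
   S2     S3   S0 
   S3     S1   S4 
   S4     S5   S6 
 * S5     S7   S4 
 * S6     S8   S9 
   S7    S10  S11 
   S8     S7   S4 
   S9     S8   S9 
 * S10   S10  S11 
 * S11    S5   S6 
(> = start, * = accepting)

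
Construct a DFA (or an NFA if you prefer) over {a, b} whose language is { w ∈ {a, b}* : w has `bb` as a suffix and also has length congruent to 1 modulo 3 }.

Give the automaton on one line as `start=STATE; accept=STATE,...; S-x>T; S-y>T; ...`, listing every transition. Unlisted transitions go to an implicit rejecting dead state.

Handle the two conditions separately and then intersect. One (3 states) tracks how much of the suffix `bb` has currently been matched; the other (3 states) tracks the input length modulo 3. Each combined state is a pair, one component from each; accept when both components accept. Equivalent product states are then merged.
        a   b  
>  S0   S1  S1 
   S1   S2  S2 
   S2   S0  S3 
   S3   S1  S4 
 * S4   S2  S2 
(> = start, * = accepting)

start=S0; accept=S4; S0-a>S1; S0-b>S1; S1-a>S2; S1-b>S2; S2-a>S0; S2-b>S3; S3-a>S1; S3-b>S4; S4-a>S2; S4-b>S2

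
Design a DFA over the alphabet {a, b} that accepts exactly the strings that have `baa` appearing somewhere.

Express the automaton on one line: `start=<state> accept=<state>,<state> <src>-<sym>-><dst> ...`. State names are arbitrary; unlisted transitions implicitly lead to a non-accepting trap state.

States s0..s2 record the length of the longest prefix of `baa` that matches the current input suffix. Reaching s3 means `baa` has been seen, and we stay there forever. Accept from s3.
        a   b  
>  s0   s0  s1 
   s1   s2  s1 
   s2   s3  s1 
 * s3   s3  s3 
(> = start, * = accepting)

start=s0 accept=s3 s0-a->s0 s0-b->s1 s1-a->s2 s1-b->s1 s2-a->s3 s2-b->s1 s3-a->s3 s3-b->s3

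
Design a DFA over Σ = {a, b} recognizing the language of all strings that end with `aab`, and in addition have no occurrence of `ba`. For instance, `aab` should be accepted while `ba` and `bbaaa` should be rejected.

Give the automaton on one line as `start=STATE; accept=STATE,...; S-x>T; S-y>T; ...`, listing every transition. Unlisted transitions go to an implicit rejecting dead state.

Build one automaton per condition and run them in lockstep. The first has 4 states tracking how much of the suffix `aab` has currently been matched; the second has 3 states tracking partial matches of the forbidden pattern `ba`. A product state is a pair (one from each), accepting exactly when both do.
9 states suffice.
        a   b  
>  s0   s1  s2 
   s1   s3  s2 
   s2   s4  s2 
   s3   s3  s5 
   s4   s6  s7 
 * s5   s4  s2 
   s6   s6  s8 
   s7   s4  s7 
   s8   s4  s7 
(> = start, * = accepting)

start=s0; accept=s5; s0-a>s1; s0-b>s2; s1-a>s3; s1-b>s2; s2-a>s4; s2-b>s2; s3-a>s3; s3-b>s5; s4-a>s6; s4-b>s7; s5-a>s4; s5-b>s2; s6-a>s6; s6-b>s8; s7-a>s4; s7-b>s7; s8-a>s4; s8-b>s7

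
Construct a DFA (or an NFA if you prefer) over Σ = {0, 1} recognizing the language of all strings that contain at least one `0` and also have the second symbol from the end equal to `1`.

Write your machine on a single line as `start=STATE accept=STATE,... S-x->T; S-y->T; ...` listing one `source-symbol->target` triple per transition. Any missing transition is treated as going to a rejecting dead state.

Run two small machines in parallel and take their product. The first has 3 states tracking the count of `0`s, saturating at 2; the second has 7 states tracking the last 2 symbols read. A product state is a pair (one from each), accepting exactly when both do. Minimizing collapses redundant product states.
With 6 states:
       0  1 
>  A   B  C 
   B   B  D 
   C   E  C 
   D   E  F 
 * E   B  D 
 * F   E  F 
(> = start, * = accepting)

start=A; accept=E,F; A-0->B; A-1->C; B-0->B; B-1->D; C-0->E; C-1->C; D-0->E; D-1->F; E-0->B; E-1->D; F-0->E; F-1->F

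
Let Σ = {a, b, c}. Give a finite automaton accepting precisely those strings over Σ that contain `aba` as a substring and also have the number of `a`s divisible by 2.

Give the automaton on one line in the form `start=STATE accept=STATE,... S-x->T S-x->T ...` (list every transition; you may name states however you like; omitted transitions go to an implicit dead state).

Build one automaton per condition and run them in lockstep. One (4 states) tracks whether and how much of `aba` has been seen; the other (2 states) tracks the count of `a`s modulo 2. Each combined state is a pair, one component from each; accept when both components accept.
With 8 states:
        a   b   c  
>  S0   S1  S0  S0 
   S1   S2  S3  S4 
   S2   S1  S5  S0 
   S3   S6  S4  S4 
   S4   S2  S4  S4 
   S5   S7  S0  S0 
 * S6   S7  S6  S6 
   S7   S6  S7  S7 
(> = start, * = accepting)

start=S0 accept=S6 S0-a->S1 S0-b->S0 S0-c->S0 S1-a->S2 S1-b->S3 S1-c->S4 S2-a->S1 S2-b->S5 S2-c->S0 S3-a->S6 S3-b->S4 S3-c->S4 S4-a->S2 S4-b->S4 S4-c->S4 S5-a->S7 S5-b->S0 S5-c->S0 S6-a->S7 S6-b->S6 S6-c->S6 S7-a->S6 S7-b->S7 S7-c->S7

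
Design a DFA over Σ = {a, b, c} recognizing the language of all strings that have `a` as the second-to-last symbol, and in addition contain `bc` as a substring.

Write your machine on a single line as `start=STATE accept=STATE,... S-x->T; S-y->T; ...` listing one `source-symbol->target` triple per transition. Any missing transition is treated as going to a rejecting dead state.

Build one automaton per condition and run them in lockstep. One (13 states) tracks the last 2 symbols read; the other (3 states) tracks whether and how much of `bc` has been seen. Each combined state is a pair, one component from each; accept when both components accept.
A 21-state machine:
          a    b    c  
>  q0     q1   q2   q3 
   q1     q4   q5   q6 
   q2     q7   q8   q9 
   q3    q10  q11  q12 
   q4     q4   q5   q6 
   q5     q7   q8   q9 
   q6    q10  q11  q12 
   q7     q4   q5   q6 
   q8     q7   q8   q9 
   q9    q13  q14  q15 
   q10    q4   q5   q6 
   q11    q7   q8   q9 
   q12   q10  q11  q12 
   q13   q16  q17  q18 
   q14   q19  q20   q9 
   q15   q13  q14  q15 
 * q16   q16  q17  q18 
 * q17   q19  q20   q9 
 * q18   q13  q14  q15 
   q19   q16  q17  q18 
   q20   q19  q20   q9 
(> = start, * = accepting)

start=q0; accept=q16,q17,q18; q0-a->q1; q0-b->q2; q0-c->q3; q1-a->q4; q1-b->q5; q1-c->q6; q2-a->q7; q2-b->q8; q2-c->q9; q3-a->q10; q3-b->q11; q3-c->q12; q4-a->q4; q4-b->q5; q4-c->q6; q5-a->q7; q5-b->q8; q5-c->q9; q6-a->q10; q6-b->q11; q6-c->q12; q7-a->q4; q7-b->q5; q7-c->q6; q8-a->q7; q8-b->q8; q8-c->q9; q9-a->q13; q9-b->q14; q9-c->q15; q10-a->q4; q10-b->q5; q10-c->q6; q11-a->q7; q11-b->q8; q11-c->q9; q12-a->q10; q12-b->q11; q12-c->q12; q13-a->q16; q13-b->q17; q13-c->q18; q14-a->q19; q14-b->q20; q14-c->q9; q15-a->q13; q15-b->q14; q15-c->q15; q16-a->q16; q16-b->q17; q16-c->q18; q17-a->q19; q17-b->q20; q17-c->q9; q18-a->q13; q18-b->q14; q18-c->q15; q19-a->q16; q19-b->q17; q19-c->q18; q20-a->q19; q20-b->q20; q20-c->q9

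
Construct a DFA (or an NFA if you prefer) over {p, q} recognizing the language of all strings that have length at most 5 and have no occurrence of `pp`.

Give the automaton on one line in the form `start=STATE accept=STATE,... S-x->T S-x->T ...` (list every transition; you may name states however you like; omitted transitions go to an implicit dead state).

start=S0 accept=S0,S1,S2,S4,S5,S6,S7,S8,S9,S10 S0-p->S1 S0-q->S2 S1-p->S3 S1-q->S4 S2-p->S5 S2-q->S4 S3-p->S3 S3-q->S3 S4-p->S6 S4-q->S7 S5-p->S3 S5-q->S7 S6-p->S3 S6-q->S8 S7-p->S9 S7-q->S8 S8-p->S10 S8-q->S10 S9-p->S3 S9-q->S10 S10-p->S3 S10-q->S3

Run two small machines in parallel and take their product. The first has 7 states tracking the input length, saturating at 6; the second has 3 states tracking partial matches of the forbidden pattern `pp`. A product state is a pair (one from each), accepting exactly when both do. After merging equivalent states the machine shrinks.
11 states suffice.
          p    q  
>* S0     S1   S2 
 * S1     S3   S4 
 * S2     S5   S4 
   S3     S3   S3 
 * S4     S6   S7 
 * S5     S3   S7 
 * S6     S3   S8 
 * S7     S9   S8 
 * S8    S10  S10 
 * S9     S3  S10 
 * S10    S3   S3 
(> = start, * = accepting)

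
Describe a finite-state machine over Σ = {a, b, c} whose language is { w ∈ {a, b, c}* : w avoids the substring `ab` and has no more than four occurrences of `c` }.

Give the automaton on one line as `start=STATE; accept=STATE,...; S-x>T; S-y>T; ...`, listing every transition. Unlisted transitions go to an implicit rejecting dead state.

start=q0; accept=q0,q1,q2,q4,q5,q6,q7,q8,q9,q10; q0-a>q1; q0-b>q0; q0-c>q2; q1-a>q1; q1-b>q3; q1-c>q2; q2-a>q4; q2-b>q2; q2-c>q5; q3-a>q3; q3-b>q3; q3-c>q3; q4-a>q4; q4-b>q3; q4-c>q5; q5-a>q6; q5-b>q5; q5-c>q7; q6-a>q6; q6-b>q3; q6-c>q7; q7-a>q8; q7-b>q7; q7-c>q9; q8-a>q8; q8-b>q3; q8-c>q9; q9-a>q10; q9-b>q9; q9-c>q3; q10-a>q10; q10-b>q3; q10-c>q3

Handle the two conditions separately and then intersect. One (3 states) tracks partial matches of the forbidden pattern `ab`; the other (6 states) tracks the count of `c`s, saturating at 5. Each combined state is a pair, one component from each; accept when both components accept. Equivalent product states are then merged.
With 11 states:
          a    b    c  
>* q0     q1   q0   q2 
 * q1     q1   q3   q2 
 * q2     q4   q2   q5 
   q3     q3   q3   q3 
 * q4     q4   q3   q5 
 * q5     q6   q5   q7 
 * q6     q6   q3   q7 
 * q7     q8   q7   q9 
 * q8     q8   q3   q9 
 * q9    q10   q9   q3 
 * q10   q10   q3   q3 
(> = start, * = accepting)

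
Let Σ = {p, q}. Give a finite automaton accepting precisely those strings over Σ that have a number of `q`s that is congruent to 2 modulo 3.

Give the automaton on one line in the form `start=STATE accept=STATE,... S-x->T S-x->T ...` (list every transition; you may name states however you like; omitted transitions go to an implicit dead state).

start=A accept=C A-p->A A-q->B B-p->B B-q->C C-p->C C-q->A

The only thing that matters is how many `q`s have appeared, reduced mod 3. Use one state per residue: A for 0, …, C for 2. Reading `q` moves to the next residue; anything else stays put. C is accepting.
3 states suffice.
       p  q 
>  A   A  B 
   B   B  C 
 * C   C  A 
(> = start, * = accepting)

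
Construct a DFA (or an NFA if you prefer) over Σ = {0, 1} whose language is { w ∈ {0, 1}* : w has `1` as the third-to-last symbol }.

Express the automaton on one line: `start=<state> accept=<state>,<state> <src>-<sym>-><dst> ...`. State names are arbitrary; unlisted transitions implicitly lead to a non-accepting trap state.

Because acceptance depends on a position counted from the end, the machine has to buffer the most recent 3 symbols. Make each state the string of the last up-to-3 symbols read; on input `x` shift the window left and append `x`. Accept when the buffered window has length 3 and begins with `1`.
15 states suffice.
       0  1 
>  A   B  C 
   B   D  E 
   C   F  G 
   D   H  I 
   E   J  K 
   F   L  M 
   G   N  O 
   H   H  I 
   I   J  K 
   J   L  M 
   K   N  O 
 * L   H  I 
 * M   J  K 
 * N   L  M 
 * O   N  O 
(> = start, * = accepting)

start=A accept=L,M,N,O A-0->B A-1->C B-0->D B-1->E C-0->F C-1->G D-0->H D-1->I E-0->J E-1->K F-0->L F-1->M G-0->N G-1->O H-0->H H-1->I I-0->J I-1->K J-0->L J-1->M K-0->N K-1->O L-0->H L-1->I M-0->J M-1->K N-0->L N-1->M O-0->N O-1->O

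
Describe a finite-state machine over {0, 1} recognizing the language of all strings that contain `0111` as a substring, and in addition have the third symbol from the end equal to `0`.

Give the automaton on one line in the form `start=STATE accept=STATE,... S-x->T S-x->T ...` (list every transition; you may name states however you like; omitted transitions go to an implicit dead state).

Handle the two conditions separately and then intersect. The first has 5 states tracking whether and how much of `0111` has been seen; the second has 15 states tracking the last 3 symbols read. A product state is a pair (one from each), accepting exactly when both do.
          0    1  
>  S0     S1   S2 
   S1     S3   S4 
   S2     S5   S6 
   S3     S7   S8 
   S4     S9  S10 
   S5    S11  S12 
   S6    S13  S14 
   S7     S7   S8 
   S8     S9  S10 
   S9    S11  S12 
   S10   S13  S15 
   S11    S7   S8 
   S12    S9  S10 
   S13   S11  S12 
   S14   S13  S14 
   S15   S16  S15 
   S16   S17  S18 
   S17   S19  S20 
   S18   S21  S22 
 * S19   S19  S20 
 * S20   S21  S22 
 * S21   S17  S18 
 * S22   S16  S15 
(> = start, * = accepting)

start=S0 accept=S19,S20,S21,S22 S0-0->S1 S0-1->S2 S1-0->S3 S1-1->S4 S2-0->S5 S2-1->S6 S3-0->S7 S3-1->S8 S4-0->S9 S4-1->S10 S5-0->S11 S5-1->S12 S6-0->S13 S6-1->S14 S7-0->S7 S7-1->S8 S8-0->S9 S8-1->S10 S9-0->S11 S9-1->S12 S10-0->S13 S10-1->S15 S11-0->S7 S11-1->S8 S12-0->S9 S12-1->S10 S13-0->S11 S13-1->S12 S14-0->S13 S14-1->S14 S15-0->S16 S15-1->S15 S16-0->S17 S16-1->S18 S17-0->S19 S17-1->S20 S18-0->S21 S18-1->S22 S19-0->S19 S19-1->S20 S20-0->S21 S20-1->S22 S21-0->S17 S21-1->S18 S22-0->S16 S22-1->S15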